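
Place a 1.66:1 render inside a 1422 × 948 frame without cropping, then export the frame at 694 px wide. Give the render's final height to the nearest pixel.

Fitted into 1422×948, the render spans the width; its height is 1422 / 1.660 ≈ 856.63 px.
Scaling 1422 → 694 is ×0.4880, so the height becomes 856.63 × 0.4880 ≈ 418.07 px.

418 px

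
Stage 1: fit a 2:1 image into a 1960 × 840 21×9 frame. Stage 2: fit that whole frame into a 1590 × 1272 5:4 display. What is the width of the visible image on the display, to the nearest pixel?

1363 px

First fit — 2:1 into 1960×840 spans the height: 1680.00 × 840.00.
The 21×9 canvas is width-limited in 1590×1272, giving 1590.00 × 681.43; scale factor 0.8112.
Applying the same ×0.8112: 1680.00 → 1362.86.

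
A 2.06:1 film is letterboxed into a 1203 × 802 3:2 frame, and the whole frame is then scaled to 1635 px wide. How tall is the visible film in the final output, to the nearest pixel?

794 px

At 1203×802 the film is width-limited, so height = 1203 / 2.060 ≈ 583.98 px.
Scaling 1203 → 1635 is ×1.3591, so the height becomes 583.98 × 1.3591 ≈ 793.69 px.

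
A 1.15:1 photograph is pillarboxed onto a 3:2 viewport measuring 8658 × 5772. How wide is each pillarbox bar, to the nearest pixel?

1010 px

1.15:1 is narrower than 3:2, so it spans the full height.
The photograph is 5772 × 1.150 ≈ 6637.80 px wide.
8658 − 6637.80 = 2020.20 px of bars (1010.10 each).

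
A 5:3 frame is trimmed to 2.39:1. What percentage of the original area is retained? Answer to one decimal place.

69.7%

The width stays; only height is cut (since 2.39:1 is wider than 5:3).
Area ratio = (1.667)/(2.390) = 69.74% retained.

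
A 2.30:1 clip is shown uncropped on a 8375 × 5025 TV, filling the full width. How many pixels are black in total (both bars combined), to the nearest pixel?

Content height = 8375 / 2.300 ≈ 3641.3043 px.
5025 − 3641.3043 = 1383.6957 px of bars.
Across the 8375-px span: 1383.6957 × 8375 ≈ 11588451 px.

11588451 pixels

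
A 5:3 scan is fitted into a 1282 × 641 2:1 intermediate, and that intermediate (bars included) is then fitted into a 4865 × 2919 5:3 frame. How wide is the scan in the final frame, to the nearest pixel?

First fit — 5:3 into 1282×641 spans the height: 1068.33 × 641.00.
2:1 in 4865×2919: fills the width, so the intermediate becomes 4865.00 × 2432.50 — a scale of ×3.7949.
Applying the same ×3.7949: 1068.33 → 4054.17.

4054 px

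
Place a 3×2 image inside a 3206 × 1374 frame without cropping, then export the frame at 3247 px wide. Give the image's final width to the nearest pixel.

Fitted into 3206×1374, the image spans the height; its width is 1374 × 3/2 ≈ 2061.00 px.
Scaling 3206 → 3247 is ×1.0128, so the width becomes 2061.00 × 1.0128 ≈ 2087.36 px.

2087 px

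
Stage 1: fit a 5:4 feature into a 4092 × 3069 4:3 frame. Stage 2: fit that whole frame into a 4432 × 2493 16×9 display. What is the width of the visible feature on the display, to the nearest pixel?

5:4 in 4092×3069: fills the height, so the feature is 3836.25 × 3069.00.
Second fit — the 4:3 canvas into 4432×2493 spans the height: 3324.00 × 2493.00 (×0.8123 from 4092×3069).
Applying the same ×0.8123: 3836.25 → 3116.25.

3116 px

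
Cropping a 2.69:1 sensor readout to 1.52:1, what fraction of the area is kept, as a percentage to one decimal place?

The height stays; only width is cut (since 1.52:1 is narrower than 2.69:1).
Fraction kept = (1.520)/(2.690) ≈ 56.51%.

56.5%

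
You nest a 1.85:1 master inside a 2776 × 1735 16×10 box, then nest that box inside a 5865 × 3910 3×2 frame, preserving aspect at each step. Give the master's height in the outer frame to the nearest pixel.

Inside the 2776×1735 canvas the master is width-limited at 2776.00 × 1500.54.
16×10 in 5865×3910: fills the width, so the intermediate becomes 5865.00 × 3665.62 — a scale of ×2.1128.
So the master's height is 1500.54 × 2.1128 ≈ 3170.27.

3170 px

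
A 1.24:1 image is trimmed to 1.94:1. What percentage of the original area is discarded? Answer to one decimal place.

36.1%

Going from 1.24:1 to 1.94:1 means cutting height while keeping width.
Area ratio = (1.240)/(1.940) = 63.92%; the remaining 36.08% is cropped out.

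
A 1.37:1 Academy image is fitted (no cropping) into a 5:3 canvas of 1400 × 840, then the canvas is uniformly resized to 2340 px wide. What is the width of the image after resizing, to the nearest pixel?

1923 px

At 1400×840 the image is height-limited, so width = 840 × 1.370 ≈ 1150.80 px.
Scaling 1400 → 2340 is ×1.6714, so the width becomes 1150.80 × 1.6714 ≈ 1923.48 px.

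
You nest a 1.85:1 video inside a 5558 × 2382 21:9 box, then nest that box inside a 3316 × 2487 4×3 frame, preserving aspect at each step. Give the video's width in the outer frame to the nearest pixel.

2629 px

Inside the 5558×2382 canvas the video is height-limited at 4406.70 × 2382.00.
The 21:9 canvas is width-limited in 3316×2487, giving 3316.00 × 1421.14; scale factor 0.5966.
The video scales with it: width 4406.70 × 0.5966 ≈ 2629.11.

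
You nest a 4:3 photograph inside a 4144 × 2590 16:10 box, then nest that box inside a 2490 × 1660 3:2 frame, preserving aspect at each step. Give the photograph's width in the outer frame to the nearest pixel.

2075 px

Inside the 4144×2590 canvas the photograph is height-limited at 3453.33 × 2590.00.
The 16:10 canvas is width-limited in 2490×1660, giving 2490.00 × 1556.25; scale factor 0.6009.
Applying the same ×0.6009: 3453.33 → 2075.00.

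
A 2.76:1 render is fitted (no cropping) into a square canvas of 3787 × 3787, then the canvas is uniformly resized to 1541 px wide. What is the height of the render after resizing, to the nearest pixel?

558 px

At 3787×3787 the render is width-limited, so height = 3787 / 2.760 ≈ 1372.10 px.
Scaling 3787 → 1541 is ×0.4069, so the height becomes 1372.10 × 0.4069 ≈ 558.33 px.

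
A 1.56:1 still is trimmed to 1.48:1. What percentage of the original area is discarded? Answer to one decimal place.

The height stays; only width is cut (since 1.48:1 is narrower than 1.56:1).
(1.480)/(1.560) ≈ 0.949 of the area survives, leaving 5.13% discarded.

5.1%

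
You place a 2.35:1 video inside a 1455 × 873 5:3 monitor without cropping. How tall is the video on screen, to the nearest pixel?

619 px

2.35:1 (2.350) > 5:3 (1.667), so the video fills the width.
Content height = 1455 / 2.350 ≈ 619.15 px.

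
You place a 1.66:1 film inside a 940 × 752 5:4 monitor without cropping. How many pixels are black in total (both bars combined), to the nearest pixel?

1.66:1 (1.660) > 5:4 (1.250), so the film fills the width.
That makes the image 566.2651 px tall (940 / 1.660).
752 − 566.2651 = 185.7349 px of bars.
Bar area = 185.7349 × 940 ≈ 174591 px.

174591 pixels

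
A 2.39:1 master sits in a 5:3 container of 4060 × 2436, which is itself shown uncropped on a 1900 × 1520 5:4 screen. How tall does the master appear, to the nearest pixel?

First fit — 2.39:1 into 4060×2436 spans the width: 4060.00 × 1698.74.
Second fit — the 5:3 canvas into 1900×1520 spans the width: 1900.00 × 1140.00 (×0.4680 from 4060×2436).
Applying the same ×0.4680: 1698.74 → 794.98.

795 px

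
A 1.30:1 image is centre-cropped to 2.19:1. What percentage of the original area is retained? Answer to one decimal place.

The width stays; only height is cut (since 2.19:1 is wider than 1.30:1).
Area ratio = (1.300)/(2.190) = 59.36% retained.

59.4%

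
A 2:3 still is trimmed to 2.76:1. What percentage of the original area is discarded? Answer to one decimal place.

75.8%

Going from 2:3 to 2.76:1 means cutting height while keeping width.
(0.667)/(2.760) ≈ 0.242 of the area survives, leaving 75.85% discarded.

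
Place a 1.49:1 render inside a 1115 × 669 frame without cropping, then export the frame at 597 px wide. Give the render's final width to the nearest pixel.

534 px

In the 1115×669 frame the render fills the height: width = 669 × 1.490 ≈ 996.81 px.
The frame scales by 597/1115 = 0.5354; 996.81 × 0.5354 ≈ 533.72 px.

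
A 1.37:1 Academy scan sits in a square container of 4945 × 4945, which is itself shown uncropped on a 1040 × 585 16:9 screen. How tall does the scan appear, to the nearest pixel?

First fit — 1.37:1 Academy into 4945×4945 spans the width: 4945.00 × 3609.49.
The square canvas is height-limited in 1040×585, giving 585.00 × 585.00; scale factor 0.1183.
So the scan's height is 3609.49 × 0.1183 ≈ 427.01.

427 px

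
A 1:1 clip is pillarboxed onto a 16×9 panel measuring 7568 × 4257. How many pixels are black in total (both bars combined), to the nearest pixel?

14094927 pixels

1:1 is narrower than 16×9, so it spans the full height.
The clip is 4257 × 1/1 ≈ 4257.0000 px wide.
Leftover width: 7568 − 4257.0000 = 3311.0000 px.
Across the 4257-px span: 3311.0000 × 4257 ≈ 14094927 px.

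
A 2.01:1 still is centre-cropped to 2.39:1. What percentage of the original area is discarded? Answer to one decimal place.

15.9%

Going from 2.01:1 to 2.39:1 means cutting height while keeping width.
Fraction kept = (2.010)/(2.390) ≈ 84.10%, so 15.90% is lost.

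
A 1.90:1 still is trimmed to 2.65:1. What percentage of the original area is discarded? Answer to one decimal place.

2.65:1 is wider than 1.90:1, so the crop keeps the full width and trims the height.
(1.900)/(2.650) ≈ 0.717 of the area survives, leaving 28.30% discarded.

28.3%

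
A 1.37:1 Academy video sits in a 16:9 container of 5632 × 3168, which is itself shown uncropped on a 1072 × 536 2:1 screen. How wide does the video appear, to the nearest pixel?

1.37:1 Academy in 5632×3168: fills the height, so the video is 4340.16 × 3168.00.
Second fit — the 16:9 canvas into 1072×536 spans the height: 952.89 × 536.00 (×0.1692 from 5632×3168).
Applying the same ×0.1692: 4340.16 → 734.32.

734 px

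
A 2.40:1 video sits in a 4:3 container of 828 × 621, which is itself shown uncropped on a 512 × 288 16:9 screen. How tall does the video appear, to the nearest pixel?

Inside the 828×621 canvas the video is width-limited at 828.00 × 345.00.
Second fit — the 4:3 canvas into 512×288 spans the height: 384.00 × 288.00 (×0.4638 from 828×621).
So the video's height is 345.00 × 0.4638 ≈ 160.00.

160 px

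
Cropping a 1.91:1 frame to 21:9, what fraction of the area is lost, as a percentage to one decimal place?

18.1%

The width stays; only height is cut (since 21:9 is wider than 1.91:1).
(1.910)/(2.333) ≈ 0.819 of the area survives, leaving 18.14% discarded.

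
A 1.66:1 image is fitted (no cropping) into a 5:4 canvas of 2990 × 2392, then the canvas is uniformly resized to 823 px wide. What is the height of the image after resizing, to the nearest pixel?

496 px

Fitted into 2990×2392, the image spans the width; its height is 2990 / 1.660 ≈ 1801.20 px.
Scaling 2990 → 823 is ×0.2753, so the height becomes 1801.20 × 0.2753 ≈ 495.78 px.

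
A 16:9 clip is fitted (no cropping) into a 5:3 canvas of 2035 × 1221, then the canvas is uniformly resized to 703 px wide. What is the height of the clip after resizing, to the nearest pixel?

In the 2035×1221 frame the clip fills the width: height = 2035 × 9/16 ≈ 1144.69 px.
The frame scales by 703/2035 = 0.3455; 1144.69 × 0.3455 ≈ 395.44 px.

395 px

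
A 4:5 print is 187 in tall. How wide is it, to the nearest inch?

187 × 4/5 = 149.60.

150 in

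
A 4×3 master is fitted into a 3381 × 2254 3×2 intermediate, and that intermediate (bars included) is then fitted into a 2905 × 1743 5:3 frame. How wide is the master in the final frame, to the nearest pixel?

Inside the 3381×2254 canvas the master is height-limited at 3005.33 × 2254.00.
Second fit — the 3×2 canvas into 2905×1743 spans the height: 2614.50 × 1743.00 (×0.7733 from 3381×2254).
Applying the same ×0.7733: 3005.33 → 2324.00.

2324 px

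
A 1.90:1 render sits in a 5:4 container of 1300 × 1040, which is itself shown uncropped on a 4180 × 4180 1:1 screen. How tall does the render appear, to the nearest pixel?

2200 px

1.90:1 in 1300×1040: fills the width, so the render is 1300.00 × 684.21.
5:4 in 4180×4180: fills the width, so the intermediate becomes 4180.00 × 3344.00 — a scale of ×3.2154.
So the render's height is 684.21 × 3.2154 ≈ 2200.00.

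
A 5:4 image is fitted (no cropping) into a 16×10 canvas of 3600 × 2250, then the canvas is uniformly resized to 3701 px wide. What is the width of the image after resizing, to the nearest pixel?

2891 px

Fitted into 3600×2250, the image spans the height; its width is 2250 × 5/4 ≈ 2812.50 px.
The frame scales by 3701/3600 = 1.0281; 2812.50 × 1.0281 ≈ 2891.41 px.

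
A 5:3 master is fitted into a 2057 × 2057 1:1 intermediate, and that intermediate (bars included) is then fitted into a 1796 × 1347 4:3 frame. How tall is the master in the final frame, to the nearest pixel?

808 px

Inside the 2057×2057 canvas the master is width-limited at 2057.00 × 1234.20.
The 1:1 canvas is height-limited in 1796×1347, giving 1347.00 × 1347.00; scale factor 0.6548.
The master scales with it: height 1234.20 × 0.6548 ≈ 808.20.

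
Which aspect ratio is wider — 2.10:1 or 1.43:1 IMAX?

2.1 and 1.43; 2.1 > 1.43.

2.10:1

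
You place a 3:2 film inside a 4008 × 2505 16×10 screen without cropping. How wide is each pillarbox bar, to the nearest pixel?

3:2 (1.500) < 16×10 (1.600), so the film fills the height.
The film is 2505 × 3/2 ≈ 3757.50 px wide.
Leftover width: 4008 − 3757.50 = 250.50 px → 125.25 each side.

125 px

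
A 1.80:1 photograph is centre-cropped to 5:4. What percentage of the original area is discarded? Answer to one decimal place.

5:4 is narrower than 1.80:1, so the crop keeps the full height and trims the width.
(1.250)/(1.800) ≈ 0.694 of the area survives, leaving 30.56% discarded.

30.6%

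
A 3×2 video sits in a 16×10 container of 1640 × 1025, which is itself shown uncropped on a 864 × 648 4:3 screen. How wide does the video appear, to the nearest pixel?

3×2 in 1640×1025: fills the height, so the video is 1537.50 × 1025.00.
Second fit — the 16×10 canvas into 864×648 spans the width: 864.00 × 540.00 (×0.5268 from 1640×1025).
The video scales with it: width 1537.50 × 0.5268 ≈ 810.00.

810 px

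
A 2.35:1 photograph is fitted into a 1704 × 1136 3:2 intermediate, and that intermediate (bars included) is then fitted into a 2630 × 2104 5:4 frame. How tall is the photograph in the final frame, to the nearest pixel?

First fit — 2.35:1 into 1704×1136 spans the width: 1704.00 × 725.11.
3:2 in 2630×2104: fills the width, so the intermediate becomes 2630.00 × 1753.33 — a scale of ×1.5434.
Applying the same ×1.5434: 725.11 → 1119.15.

1119 px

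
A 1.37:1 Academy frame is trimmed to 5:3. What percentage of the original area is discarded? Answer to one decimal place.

17.8%

The width stays; only height is cut (since 5:3 is wider than 1.37:1 Academy).
(1.370)/(1.667) ≈ 0.822 of the area survives, leaving 17.80% discarded.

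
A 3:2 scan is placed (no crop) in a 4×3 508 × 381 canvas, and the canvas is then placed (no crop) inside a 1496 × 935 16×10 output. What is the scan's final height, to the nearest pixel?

Inside the 508×381 canvas the scan is width-limited at 508.00 × 338.67.
4×3 in 1496×935: fills the height, so the intermediate becomes 1246.67 × 935.00 — a scale of ×2.4541.
Applying the same ×2.4541: 338.67 → 831.11.

831 px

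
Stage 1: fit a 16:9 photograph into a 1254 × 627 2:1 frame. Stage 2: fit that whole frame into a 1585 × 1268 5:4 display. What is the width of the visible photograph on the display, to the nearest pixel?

1409 px

16:9 in 1254×627: fills the height, so the photograph is 1114.67 × 627.00.
2:1 in 1585×1268: fills the width, so the intermediate becomes 1585.00 × 792.50 — a scale of ×1.2640.
Applying the same ×1.2640: 1114.67 → 1408.89.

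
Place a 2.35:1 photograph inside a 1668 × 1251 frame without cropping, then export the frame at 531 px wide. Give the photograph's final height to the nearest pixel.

Fitted into 1668×1251, the photograph spans the width; its height is 1668 / 2.350 ≈ 709.79 px.
The frame scales by 531/1668 = 0.3183; 709.79 × 0.3183 ≈ 225.96 px.

226 px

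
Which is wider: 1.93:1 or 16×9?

1.93:1

1.93 and 16×9 = 1.778; 1.93 > 1.778.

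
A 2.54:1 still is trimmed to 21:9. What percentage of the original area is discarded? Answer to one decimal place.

Going from 2.54:1 to 21:9 means cutting width while keeping height.
Fraction kept = (2.333)/(2.540) ≈ 91.86%, so 8.14% is lost.

8.1%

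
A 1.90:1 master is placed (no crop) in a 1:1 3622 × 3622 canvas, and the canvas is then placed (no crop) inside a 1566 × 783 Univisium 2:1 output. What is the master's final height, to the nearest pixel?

412 px

Inside the 3622×3622 canvas the master is width-limited at 3622.00 × 1906.32.
Second fit — the 1:1 canvas into 1566×783 spans the height: 783.00 × 783.00 (×0.2162 from 3622×3622).
So the master's height is 1906.32 × 0.2162 ≈ 412.11.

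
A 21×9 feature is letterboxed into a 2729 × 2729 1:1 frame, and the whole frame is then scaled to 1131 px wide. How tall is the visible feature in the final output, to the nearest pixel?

485 px

In the 2729×2729 frame the feature fills the width: height = 2729 × 9/21 ≈ 1169.57 px.
Scaling 2729 → 1131 is ×0.4144, so the height becomes 1169.57 × 0.4144 ≈ 484.71 px.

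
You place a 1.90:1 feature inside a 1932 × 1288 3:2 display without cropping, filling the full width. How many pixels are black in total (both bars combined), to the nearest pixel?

That makes the image 1016.8421 px tall (1932 / 1.900).
Leftover height: 1288 − 1016.8421 = 271.1579 px.
Across the 1932-px span: 271.1579 × 1932 ≈ 523877 px.

523877 pixels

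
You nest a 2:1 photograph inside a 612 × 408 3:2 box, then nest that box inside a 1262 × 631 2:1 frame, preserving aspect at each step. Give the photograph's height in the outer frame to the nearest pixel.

First fit — 2:1 into 612×408 spans the width: 612.00 × 306.00.
Second fit — the 3:2 canvas into 1262×631 spans the height: 946.50 × 631.00 (×1.5466 from 612×408).
So the photograph's height is 306.00 × 1.5466 ≈ 473.25.

473 px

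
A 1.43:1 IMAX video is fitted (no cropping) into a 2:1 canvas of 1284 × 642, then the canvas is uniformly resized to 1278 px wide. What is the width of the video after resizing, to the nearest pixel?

In the 1284×642 frame the video fills the height: width = 642 × 1.430 ≈ 918.06 px.
The frame scales by 1278/1284 = 0.9953; 918.06 × 0.9953 ≈ 913.77 px.

914 px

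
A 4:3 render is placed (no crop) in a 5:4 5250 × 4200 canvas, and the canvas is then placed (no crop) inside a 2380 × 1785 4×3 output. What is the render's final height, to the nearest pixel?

4:3 in 5250×4200: fills the width, so the render is 5250.00 × 3937.50.
Second fit — the 5:4 canvas into 2380×1785 spans the height: 2231.25 × 1785.00 (×0.4250 from 5250×4200).
So the render's height is 3937.50 × 0.4250 ≈ 1673.44.

1673 px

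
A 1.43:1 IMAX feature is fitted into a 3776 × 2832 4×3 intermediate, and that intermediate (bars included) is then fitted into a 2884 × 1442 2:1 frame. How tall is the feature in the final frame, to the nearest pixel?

First fit — 1.43:1 IMAX into 3776×2832 spans the width: 3776.00 × 2640.56.
4×3 in 2884×1442: fills the height, so the intermediate becomes 1922.67 × 1442.00 — a scale of ×0.5092.
The feature scales with it: height 2640.56 × 0.5092 ≈ 1344.52.

1345 px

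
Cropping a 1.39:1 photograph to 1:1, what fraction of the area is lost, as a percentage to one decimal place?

28.1%

1:1 is narrower than 1.39:1, so the crop keeps the full height and trims the width.
(1.000)/(1.390) ≈ 0.719 of the area survives, leaving 28.06% discarded.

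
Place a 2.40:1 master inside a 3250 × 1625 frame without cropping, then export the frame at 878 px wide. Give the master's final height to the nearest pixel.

366 px

Fitted into 3250×1625, the master spans the width; its height is 3250 / 2.400 ≈ 1354.17 px.
Scaling 3250 → 878 is ×0.2702, so the height becomes 1354.17 × 0.2702 ≈ 365.83 px.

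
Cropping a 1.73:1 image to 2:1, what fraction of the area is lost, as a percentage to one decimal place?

Going from 1.73:1 to 2:1 means cutting height while keeping width.
(1.730)/(2.000) ≈ 0.865 of the area survives, leaving 13.50% discarded.

13.5%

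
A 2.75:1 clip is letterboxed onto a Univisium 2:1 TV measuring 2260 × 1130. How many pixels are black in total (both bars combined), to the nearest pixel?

2.75:1 is wider than Univisium 2:1, so it spans the full width.
Content height = 2260 / 2.750 ≈ 821.8182 px.
1130 − 821.8182 = 308.1818 px of bars.
Bar area = 308.1818 × 2260 ≈ 696491 px.

696491 pixels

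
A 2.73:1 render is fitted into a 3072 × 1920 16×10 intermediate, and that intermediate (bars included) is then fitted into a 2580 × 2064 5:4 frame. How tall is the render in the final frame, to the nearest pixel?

945 px

2.73:1 in 3072×1920: fills the width, so the render is 3072.00 × 1125.27.
16×10 in 2580×2064: fills the width, so the intermediate becomes 2580.00 × 1612.50 — a scale of ×0.8398.
So the render's height is 1125.27 × 0.8398 ≈ 945.05.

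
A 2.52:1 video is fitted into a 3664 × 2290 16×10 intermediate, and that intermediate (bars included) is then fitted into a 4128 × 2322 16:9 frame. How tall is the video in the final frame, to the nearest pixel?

1474 px

First fit — 2.52:1 into 3664×2290 spans the width: 3664.00 × 1453.97.
The 16×10 canvas is height-limited in 4128×2322, giving 3715.20 × 2322.00; scale factor 1.0140.
The video scales with it: height 1453.97 × 1.0140 ≈ 1474.29.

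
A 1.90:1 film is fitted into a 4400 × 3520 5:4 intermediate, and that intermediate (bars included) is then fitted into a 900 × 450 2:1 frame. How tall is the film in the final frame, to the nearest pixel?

First fit — 1.90:1 into 4400×3520 spans the width: 4400.00 × 2315.79.
Second fit — the 5:4 canvas into 900×450 spans the height: 562.50 × 450.00 (×0.1278 from 4400×3520).
So the film's height is 2315.79 × 0.1278 ≈ 296.05.

296 px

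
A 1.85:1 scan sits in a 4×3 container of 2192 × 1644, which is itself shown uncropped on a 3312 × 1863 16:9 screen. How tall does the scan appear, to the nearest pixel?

Inside the 2192×1644 canvas the scan is width-limited at 2192.00 × 1184.86.
The 4×3 canvas is height-limited in 3312×1863, giving 2484.00 × 1863.00; scale factor 1.1332.
The scan scales with it: height 1184.86 × 1.1332 ≈ 1342.70.

1343 px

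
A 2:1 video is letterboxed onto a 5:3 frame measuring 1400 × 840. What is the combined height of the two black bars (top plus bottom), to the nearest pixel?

2:1 (2.000) > 5:3 (1.667), so the video fills the width.
That makes the image 700.00 px tall (1400 × 1/2).
Leftover height: 840 − 700.00 = 140.00 px.

140 px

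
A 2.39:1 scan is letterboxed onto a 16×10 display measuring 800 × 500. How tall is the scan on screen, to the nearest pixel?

2.39:1 (2.390) > 16×10 (1.600), so the scan fills the width.
The scan is 800 / 2.390 ≈ 334.73 px tall.

335 px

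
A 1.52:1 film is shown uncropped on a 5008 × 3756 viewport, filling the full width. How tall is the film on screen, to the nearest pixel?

3295 px

The film is 5008 / 1.520 ≈ 3294.74 px tall.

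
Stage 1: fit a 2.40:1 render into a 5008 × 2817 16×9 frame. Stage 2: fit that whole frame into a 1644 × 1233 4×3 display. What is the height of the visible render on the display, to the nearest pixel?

685 px

2.40:1 in 5008×2817: fills the width, so the render is 5008.00 × 2086.67.
Second fit — the 16×9 canvas into 1644×1233 spans the width: 1644.00 × 924.75 (×0.3283 from 5008×2817).
So the render's height is 2086.67 × 0.3283 ≈ 685.00.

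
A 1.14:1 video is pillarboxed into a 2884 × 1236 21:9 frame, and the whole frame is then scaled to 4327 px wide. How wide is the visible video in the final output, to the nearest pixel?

2114 px

At 2884×1236 the video is height-limited, so width = 1236 × 1.140 ≈ 1409.04 px.
The frame scales by 4327/2884 = 1.5003; 1409.04 × 1.5003 ≈ 2114.05 px.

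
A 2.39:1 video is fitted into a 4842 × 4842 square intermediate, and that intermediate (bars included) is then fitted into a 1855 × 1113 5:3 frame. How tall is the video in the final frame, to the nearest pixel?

466 px

Inside the 4842×4842 canvas the video is width-limited at 4842.00 × 2025.94.
The square canvas is height-limited in 1855×1113, giving 1113.00 × 1113.00; scale factor 0.2299.
The video scales with it: height 2025.94 × 0.2299 ≈ 465.69.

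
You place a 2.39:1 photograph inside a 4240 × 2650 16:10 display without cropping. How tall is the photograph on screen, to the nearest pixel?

1774 px

Since 2.390 > 1.600, the photograph is width-limited.
The photograph is 4240 / 2.390 ≈ 1774.06 px tall.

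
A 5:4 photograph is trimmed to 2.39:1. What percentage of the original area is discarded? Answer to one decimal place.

47.7%

The width stays; only height is cut (since 2.39:1 is wider than 5:4).
Area ratio = (1.250)/(2.390) = 52.30%; the remaining 47.70% is cropped out.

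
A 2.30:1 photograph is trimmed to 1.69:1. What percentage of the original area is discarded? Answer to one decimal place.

26.5%

Going from 2.30:1 to 1.69:1 means cutting width while keeping height.
Area ratio = (1.690)/(2.300) = 73.48%; the remaining 26.52% is cropped out.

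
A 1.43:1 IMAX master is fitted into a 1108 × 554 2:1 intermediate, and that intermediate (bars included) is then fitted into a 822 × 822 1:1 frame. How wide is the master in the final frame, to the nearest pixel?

588 px

First fit — 1.43:1 IMAX into 1108×554 spans the height: 792.22 × 554.00.
Second fit — the 2:1 canvas into 822×822 spans the width: 822.00 × 411.00 (×0.7419 from 1108×554).
The master scales with it: width 792.22 × 0.7419 ≈ 587.73.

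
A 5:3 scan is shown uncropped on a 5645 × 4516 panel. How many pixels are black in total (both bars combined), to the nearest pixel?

6373205 pixels

5:3 (1.667) > 5:4 (1.250), so the scan fills the width.
That makes the image 3387.0000 px tall (5645 × 3/5).
Black = 4516 − 3387.0000 = 1129.0000 px.
Bar area = 1129.0000 × 5645 ≈ 6373205 px.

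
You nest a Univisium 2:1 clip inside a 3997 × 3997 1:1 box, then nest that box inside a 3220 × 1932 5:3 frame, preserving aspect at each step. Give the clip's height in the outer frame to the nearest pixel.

966 px

Inside the 3997×3997 canvas the clip is width-limited at 3997.00 × 1998.50.
Second fit — the 1:1 canvas into 3220×1932 spans the height: 1932.00 × 1932.00 (×0.4834 from 3997×3997).
Applying the same ×0.4834: 1998.50 → 966.00.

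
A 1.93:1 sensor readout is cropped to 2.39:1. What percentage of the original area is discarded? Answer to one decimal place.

The width stays; only height is cut (since 2.39:1 is wider than 1.93:1).
Area ratio = (1.930)/(2.390) = 80.75%; the remaining 19.25% is cropped out.

19.2%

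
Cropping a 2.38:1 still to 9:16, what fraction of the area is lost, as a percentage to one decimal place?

76.4%

9:16 is narrower than 2.38:1, so the crop keeps the full height and trims the width.
Area ratio = (0.562)/(2.380) = 23.63%; the remaining 76.37% is cropped out.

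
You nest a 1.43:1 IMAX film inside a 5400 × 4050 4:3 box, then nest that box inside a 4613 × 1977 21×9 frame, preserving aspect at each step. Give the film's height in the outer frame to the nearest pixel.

1.43:1 IMAX in 5400×4050: fills the width, so the film is 5400.00 × 3776.22.
Second fit — the 4:3 canvas into 4613×1977 spans the height: 2636.00 × 1977.00 (×0.4881 from 5400×4050).
The film scales with it: height 3776.22 × 0.4881 ≈ 1843.36.

1843 px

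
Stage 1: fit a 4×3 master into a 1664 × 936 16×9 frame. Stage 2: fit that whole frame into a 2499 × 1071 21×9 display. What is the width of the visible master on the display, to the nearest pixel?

1428 px

First fit — 4×3 into 1664×936 spans the height: 1248.00 × 936.00.
The 16×9 canvas is height-limited in 2499×1071, giving 1904.00 × 1071.00; scale factor 1.1442.
The master scales with it: width 1248.00 × 1.1442 ≈ 1428.00.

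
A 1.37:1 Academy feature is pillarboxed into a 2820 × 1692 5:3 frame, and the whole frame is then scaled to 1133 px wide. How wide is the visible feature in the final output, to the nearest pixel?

931 px

In the 2820×1692 frame the feature fills the height: width = 1692 × 1.370 ≈ 2318.04 px.
The frame scales by 1133/2820 = 0.4018; 2318.04 × 0.4018 ≈ 931.33 px.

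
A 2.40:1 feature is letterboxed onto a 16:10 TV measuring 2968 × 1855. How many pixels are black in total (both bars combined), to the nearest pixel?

2.40:1 (2.400) > 16:10 (1.600), so the feature fills the width.
Content height = 2968 / 2.400 ≈ 1236.6667 px.
1855 − 1236.6667 = 618.3333 px of bars.
Across the 2968-px span: 618.3333 × 2968 ≈ 1835213 px.

1835213 pixels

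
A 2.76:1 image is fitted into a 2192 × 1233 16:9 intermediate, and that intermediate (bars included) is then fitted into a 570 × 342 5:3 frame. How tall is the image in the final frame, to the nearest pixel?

207 px

Inside the 2192×1233 canvas the image is width-limited at 2192.00 × 794.20.
16:9 in 570×342: fills the width, so the intermediate becomes 570.00 × 320.62 — a scale of ×0.2600.
Applying the same ×0.2600: 794.20 → 206.52.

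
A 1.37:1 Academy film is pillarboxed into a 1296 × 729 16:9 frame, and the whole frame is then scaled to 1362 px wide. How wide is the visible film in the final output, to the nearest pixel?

At 1296×729 the film is height-limited, so width = 729 × 1.370 ≈ 998.73 px.
Scaling 1296 → 1362 is ×1.0509, so the width becomes 998.73 × 1.0509 ≈ 1049.59 px.

1050 px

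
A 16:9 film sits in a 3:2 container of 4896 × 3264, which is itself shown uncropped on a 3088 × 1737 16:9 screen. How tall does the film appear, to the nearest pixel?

1466 px

16:9 in 4896×3264: fills the width, so the film is 4896.00 × 2754.00.
The 3:2 canvas is height-limited in 3088×1737, giving 2605.50 × 1737.00; scale factor 0.5322.
So the film's height is 2754.00 × 0.5322 ≈ 1465.59.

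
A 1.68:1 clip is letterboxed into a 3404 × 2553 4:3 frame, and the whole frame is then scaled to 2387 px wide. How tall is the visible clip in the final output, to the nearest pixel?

Fitted into 3404×2553, the clip spans the width; its height is 3404 / 1.680 ≈ 2026.19 px.
Resizing to 2387 px wide multiplies everything by 0.7012: 2026.19 → 1420.83 px.

1421 px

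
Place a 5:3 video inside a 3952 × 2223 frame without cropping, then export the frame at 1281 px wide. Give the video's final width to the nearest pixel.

In the 3952×2223 frame the video fills the height: width = 2223 × 5/3 ≈ 3705.00 px.
Resizing to 1281 px wide multiplies everything by 0.3241: 3705.00 → 1200.94 px.

1201 px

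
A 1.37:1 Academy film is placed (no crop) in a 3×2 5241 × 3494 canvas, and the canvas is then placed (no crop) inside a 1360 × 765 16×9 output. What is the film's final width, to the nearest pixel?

First fit — 1.37:1 Academy into 5241×3494 spans the height: 4786.78 × 3494.00.
The 3×2 canvas is height-limited in 1360×765, giving 1147.50 × 765.00; scale factor 0.2189.
Applying the same ×0.2189: 4786.78 → 1048.05.

1048 px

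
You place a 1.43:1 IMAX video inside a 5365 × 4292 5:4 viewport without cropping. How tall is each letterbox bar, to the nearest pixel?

270 px

1.43:1 IMAX (1.430) > 5:4 (1.250), so the video fills the width.
That makes the image 3751.75 px tall (5365 / 1.430).
Leftover height: 4292 − 3751.75 = 540.25 px → 270.13 each side.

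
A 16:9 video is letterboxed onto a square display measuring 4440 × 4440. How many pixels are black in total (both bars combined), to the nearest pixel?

8624700 pixels

16:9 is wider than square, so it spans the full width.
Content height = 4440 × 9/16 ≈ 2497.5000 px.
Leftover height: 4440 − 2497.5000 = 1942.5000 px.
Across the 4440-px span: 1942.5000 × 4440 ≈ 8624700 px.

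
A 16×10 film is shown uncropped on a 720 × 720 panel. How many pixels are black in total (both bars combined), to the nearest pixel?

194400 pixels

16×10 is wider than 1:1, so it spans the full width.
Content height = 720 × 10/16 ≈ 450.0000 px.
720 − 450.0000 = 270.0000 px of bars.
Across the 720-px span: 270.0000 × 720 ≈ 194400 px.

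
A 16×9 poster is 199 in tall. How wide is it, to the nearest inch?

354 in

At 16×9, 199·16/9 ≈ 353.78.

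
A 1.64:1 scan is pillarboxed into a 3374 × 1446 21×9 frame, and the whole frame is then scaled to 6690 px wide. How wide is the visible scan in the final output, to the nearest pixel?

4702 px

Fitted into 3374×1446, the scan spans the height; its width is 1446 × 1.640 ≈ 2371.44 px.
Resizing to 6690 px wide multiplies everything by 1.9828: 2371.44 → 4702.11 px.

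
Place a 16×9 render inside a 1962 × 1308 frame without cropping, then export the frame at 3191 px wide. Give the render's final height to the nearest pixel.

1795 px

Fitted into 1962×1308, the render spans the width; its height is 1962 × 9/16 ≈ 1103.62 px.
The frame scales by 3191/1962 = 1.6264; 1103.62 × 1.6264 ≈ 1794.94 px.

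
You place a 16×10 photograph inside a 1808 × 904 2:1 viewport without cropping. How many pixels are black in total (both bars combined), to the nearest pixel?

Since 1.600 < 2.000, the photograph is height-limited.
Content width = 904 × 16/10 ≈ 1446.4000 px.
1808 − 1446.4000 = 361.6000 px of bars.
Across the 904-px span: 361.6000 × 904 ≈ 326886 px.

326886 pixels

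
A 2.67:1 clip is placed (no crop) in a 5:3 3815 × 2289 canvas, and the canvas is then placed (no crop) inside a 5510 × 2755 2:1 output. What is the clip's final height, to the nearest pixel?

1720 px

Inside the 3815×2289 canvas the clip is width-limited at 3815.00 × 1428.84.
Second fit — the 5:3 canvas into 5510×2755 spans the height: 4591.67 × 2755.00 (×1.2036 from 3815×2289).
So the clip's height is 1428.84 × 1.2036 ≈ 1719.73.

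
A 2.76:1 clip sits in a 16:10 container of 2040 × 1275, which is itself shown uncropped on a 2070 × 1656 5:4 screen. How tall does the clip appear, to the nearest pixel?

750 px

2.76:1 in 2040×1275: fills the width, so the clip is 2040.00 × 739.13.
16:10 in 2070×1656: fills the width, so the intermediate becomes 2070.00 × 1293.75 — a scale of ×1.0147.
So the clip's height is 739.13 × 1.0147 ≈ 750.00.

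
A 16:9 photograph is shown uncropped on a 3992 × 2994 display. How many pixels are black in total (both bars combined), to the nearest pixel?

2988012 pixels

16:9 is wider than 4×3, so it spans the full width.
The photograph is 3992 × 9/16 ≈ 2245.5000 px tall.
Leftover height: 2994 − 2245.5000 = 748.5000 px.
Bar area = 748.5000 × 3992 ≈ 2988012 px.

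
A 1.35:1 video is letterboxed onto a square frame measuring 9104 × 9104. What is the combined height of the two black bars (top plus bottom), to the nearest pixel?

Since 1.350 > 1.000, the video is width-limited.
The video is 9104 / 1.350 ≈ 6743.70 px tall.
Leftover height: 9104 − 6743.70 = 2360.30 px.

2360 px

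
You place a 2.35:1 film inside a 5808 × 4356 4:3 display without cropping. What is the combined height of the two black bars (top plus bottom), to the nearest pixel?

2.35:1 (2.350) > 4:3 (1.333), so the film fills the width.
Content height = 5808 / 2.350 ≈ 2471.49 px.
Leftover height: 4356 − 2471.49 = 1884.51 px.

1885 px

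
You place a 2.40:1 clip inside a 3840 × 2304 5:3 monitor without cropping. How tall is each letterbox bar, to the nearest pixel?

2.40:1 (2.400) > 5:3 (1.667), so the clip fills the width.
Content height = 3840 / 2.400 ≈ 1600.00 px.
Leftover height: 2304 − 1600.00 = 704.00 px → 352.00 each side.

352 px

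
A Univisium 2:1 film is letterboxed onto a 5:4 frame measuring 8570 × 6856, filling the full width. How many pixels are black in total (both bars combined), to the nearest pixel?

The film is 8570 × 1/2 ≈ 4285.0000 px tall.
6856 − 4285.0000 = 2571.0000 px of bars.
Across the 8570-px span: 2571.0000 × 8570 ≈ 22033470 px.

22033470 pixels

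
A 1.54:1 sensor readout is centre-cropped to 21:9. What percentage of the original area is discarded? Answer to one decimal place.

21:9 is wider than 1.54:1, so the crop keeps the full width and trims the height.
Area ratio = (1.540)/(2.333) = 66.00%; the remaining 34.00% is cropped out.

34.0%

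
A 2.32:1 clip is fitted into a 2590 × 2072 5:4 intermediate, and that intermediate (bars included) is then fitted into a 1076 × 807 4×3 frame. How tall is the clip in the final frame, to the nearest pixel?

Inside the 2590×2072 canvas the clip is width-limited at 2590.00 × 1116.38.
The 5:4 canvas is height-limited in 1076×807, giving 1008.75 × 807.00; scale factor 0.3895.
So the clip's height is 1116.38 × 0.3895 ≈ 434.81.

435 px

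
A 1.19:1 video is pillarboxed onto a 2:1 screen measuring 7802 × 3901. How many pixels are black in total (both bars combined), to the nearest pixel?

12326419 pixels

1.19:1 is narrower than 2:1, so it spans the full height.
Content width = 3901 × 1.190 ≈ 4642.1900 px.
7802 − 4642.1900 = 3159.8100 px of bars.
Across the 3901-px span: 3159.8100 × 3901 ≈ 12326419 px.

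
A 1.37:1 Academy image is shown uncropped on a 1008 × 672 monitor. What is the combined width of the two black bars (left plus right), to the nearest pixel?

87 px

1.37:1 Academy (1.370) < 3×2 (1.500), so the image fills the height.
That makes the image 920.64 px wide (672 × 1.370).
Leftover width: 1008 − 920.64 = 87.36 px.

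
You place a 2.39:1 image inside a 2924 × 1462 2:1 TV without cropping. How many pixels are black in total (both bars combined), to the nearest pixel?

697576 pixels

2.39:1 (2.390) > 2:1 (2.000), so the image fills the width.
The image is 2924 / 2.390 ≈ 1223.4310 px tall.
Black = 1462 − 1223.4310 = 238.5690 px.
That's 238.5690 × 2924 ≈ 697576 black pixels.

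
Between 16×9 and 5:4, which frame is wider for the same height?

16×9 = 1.778 and 5:4 = 1.25; 1.778 > 1.25.

16×9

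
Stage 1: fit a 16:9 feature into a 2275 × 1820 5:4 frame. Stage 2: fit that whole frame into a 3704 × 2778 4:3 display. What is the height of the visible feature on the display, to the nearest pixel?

1953 px

Inside the 2275×1820 canvas the feature is width-limited at 2275.00 × 1279.69.
Second fit — the 5:4 canvas into 3704×2778 spans the height: 3472.50 × 2778.00 (×1.5264 from 2275×1820).
So the feature's height is 1279.69 × 1.5264 ≈ 1953.28.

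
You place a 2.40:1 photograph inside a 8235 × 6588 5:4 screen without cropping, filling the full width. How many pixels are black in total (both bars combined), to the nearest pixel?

The photograph is 8235 / 2.400 ≈ 3431.2500 px tall.
6588 − 3431.2500 = 3156.7500 px of bars.
Across the 8235-px span: 3156.7500 × 8235 ≈ 25995836 px.

25995836 pixels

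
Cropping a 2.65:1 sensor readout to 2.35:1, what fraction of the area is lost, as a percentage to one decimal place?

Going from 2.65:1 to 2.35:1 means cutting width while keeping height.
Fraction kept = (2.350)/(2.650) ≈ 88.68%, so 11.32% is lost.

11.3%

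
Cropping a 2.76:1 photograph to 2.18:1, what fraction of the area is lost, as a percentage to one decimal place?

21.0%

2.18:1 is narrower than 2.76:1, so the crop keeps the full height and trims the width.
Area ratio = (2.180)/(2.760) = 78.99%; the remaining 21.01% is cropped out.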